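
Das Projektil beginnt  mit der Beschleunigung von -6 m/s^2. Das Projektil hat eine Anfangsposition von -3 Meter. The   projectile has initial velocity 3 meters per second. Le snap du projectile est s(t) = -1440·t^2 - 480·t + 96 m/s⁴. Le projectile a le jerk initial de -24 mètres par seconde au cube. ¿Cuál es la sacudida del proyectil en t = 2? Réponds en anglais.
To solve this, we need to take 1 antiderivative of our snap equation s(t) = -1440·t^2 - 480·t + 96. The integral of snap, with j(0) = -24, gives jerk: j(t) = -480·t^3 - 240·t^2 + 96·t - 24. We have jerk j(t) = -480·t^3 - 240·t^2 + 96·t - 24. Substituting t = 2: j(2) = -4632.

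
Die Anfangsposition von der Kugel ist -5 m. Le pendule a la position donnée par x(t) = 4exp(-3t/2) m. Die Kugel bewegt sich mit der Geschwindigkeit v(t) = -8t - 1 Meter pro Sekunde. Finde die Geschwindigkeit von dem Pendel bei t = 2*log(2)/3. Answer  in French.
Nous devons dériver notre équation de la position x(t) = 4·exp(-3·t/2) 1 fois. En dérivant la position, nous obtenons la vitesse: v(t) = -6·exp(-3·t/2). De l'équation de la vitesse v(t) = -6·exp(-3·t/2), nous substituons t = 2*log(2)/3 pour obtenir v = -3.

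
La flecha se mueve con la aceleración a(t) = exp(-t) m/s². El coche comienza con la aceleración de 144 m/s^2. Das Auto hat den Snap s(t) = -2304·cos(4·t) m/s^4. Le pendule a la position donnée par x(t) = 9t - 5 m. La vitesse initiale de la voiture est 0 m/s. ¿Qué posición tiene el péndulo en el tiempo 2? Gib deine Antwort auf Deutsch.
Wir haben die Position x(t) = 9·t - 5. Durch Einsetzen von t = 2: x(2) = 13.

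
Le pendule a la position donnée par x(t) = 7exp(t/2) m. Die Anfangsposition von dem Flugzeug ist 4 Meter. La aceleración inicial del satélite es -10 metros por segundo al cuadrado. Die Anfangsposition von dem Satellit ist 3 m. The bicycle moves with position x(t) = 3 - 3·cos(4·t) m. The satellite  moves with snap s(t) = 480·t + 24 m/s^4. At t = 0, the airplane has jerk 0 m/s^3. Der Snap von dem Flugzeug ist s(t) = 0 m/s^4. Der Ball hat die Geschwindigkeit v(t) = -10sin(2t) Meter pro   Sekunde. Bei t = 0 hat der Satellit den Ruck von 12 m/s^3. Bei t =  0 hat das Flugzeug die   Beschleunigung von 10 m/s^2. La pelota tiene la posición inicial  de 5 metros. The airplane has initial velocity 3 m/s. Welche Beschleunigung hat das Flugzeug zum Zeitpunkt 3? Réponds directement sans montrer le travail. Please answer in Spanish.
La aceleración en t = 3 es a = 10.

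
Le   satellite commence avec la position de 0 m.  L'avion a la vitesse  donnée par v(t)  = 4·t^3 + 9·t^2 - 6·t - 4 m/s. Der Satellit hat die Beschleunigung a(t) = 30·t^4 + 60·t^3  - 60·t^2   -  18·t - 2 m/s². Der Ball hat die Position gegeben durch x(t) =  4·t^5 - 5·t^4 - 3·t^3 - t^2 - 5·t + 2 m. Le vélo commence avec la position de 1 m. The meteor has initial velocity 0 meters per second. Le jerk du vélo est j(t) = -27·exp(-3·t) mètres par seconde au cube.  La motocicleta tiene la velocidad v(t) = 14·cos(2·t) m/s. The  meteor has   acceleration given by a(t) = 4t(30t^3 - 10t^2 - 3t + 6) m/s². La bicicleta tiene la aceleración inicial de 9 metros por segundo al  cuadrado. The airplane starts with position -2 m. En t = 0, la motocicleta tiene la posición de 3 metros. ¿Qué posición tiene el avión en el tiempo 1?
Necesitamos integrar nuestra ecuación de la velocidad v(t) = 4·t^3 + 9·t^2 - 6·t - 4 1 vez. La antiderivada de la velocidad, con x(0) = -2, da la posición: x(t) = t^4 + 3·t^3 - 3·t^2 - 4·t - 2. Tenemos la posición x(t) = t^4 + 3·t^3 - 3·t^2 - 4·t - 2. Sustituyendo t = 1: x(1) = -5.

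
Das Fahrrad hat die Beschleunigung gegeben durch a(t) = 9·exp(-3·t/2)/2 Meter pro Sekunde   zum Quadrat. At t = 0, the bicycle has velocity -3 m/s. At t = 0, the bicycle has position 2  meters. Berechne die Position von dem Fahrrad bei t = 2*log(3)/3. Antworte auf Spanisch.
Partiendo de la aceleración a(t) = 9·exp(-3·t/2)/2, tomamos 2 antiderivadas. Tomando ∫a(t)dt y aplicando v(0) = -3, encontramos v(t) = -3·exp(-3·t/2). La integral de la velocidad, con x(0) = 2, da la posición: x(t) = 2·exp(-3·t/2). De la ecuación de la posición x(t) = 2·exp(-3·t/2), sustituimos t = 2*log(3)/3 para obtener x = 2/3.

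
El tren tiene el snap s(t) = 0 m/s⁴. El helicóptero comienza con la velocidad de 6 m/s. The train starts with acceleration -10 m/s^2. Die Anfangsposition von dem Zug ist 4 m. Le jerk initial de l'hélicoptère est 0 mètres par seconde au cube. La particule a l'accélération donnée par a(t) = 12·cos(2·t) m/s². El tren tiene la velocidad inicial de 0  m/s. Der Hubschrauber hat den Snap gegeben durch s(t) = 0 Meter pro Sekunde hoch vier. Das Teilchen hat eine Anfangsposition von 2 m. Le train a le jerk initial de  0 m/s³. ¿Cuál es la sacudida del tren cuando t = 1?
Debemos encontrar la antiderivada de nuestra ecuación del snap s(t) = 0 1 vez. Tomando ∫s(t)dt y aplicando j(0) = 0, encontramos j(t) = 0. Usando j(t) = 0 y sustituyendo t = 1, encontramos j = 0.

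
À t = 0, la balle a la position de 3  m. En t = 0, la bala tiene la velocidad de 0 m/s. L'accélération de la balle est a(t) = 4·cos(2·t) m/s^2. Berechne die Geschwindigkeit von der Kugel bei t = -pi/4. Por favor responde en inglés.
Starting from acceleration a(t) = 4·cos(2·t), we take 1 integral. Taking ∫a(t)dt and applying v(0) = 0, we find v(t) = 2·sin(2·t). Using v(t) = 2·sin(2·t) and substituting t = -pi/4, we find v = -2.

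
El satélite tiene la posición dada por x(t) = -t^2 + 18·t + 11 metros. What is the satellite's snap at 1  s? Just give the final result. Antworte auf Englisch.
At t = 1, s = 0.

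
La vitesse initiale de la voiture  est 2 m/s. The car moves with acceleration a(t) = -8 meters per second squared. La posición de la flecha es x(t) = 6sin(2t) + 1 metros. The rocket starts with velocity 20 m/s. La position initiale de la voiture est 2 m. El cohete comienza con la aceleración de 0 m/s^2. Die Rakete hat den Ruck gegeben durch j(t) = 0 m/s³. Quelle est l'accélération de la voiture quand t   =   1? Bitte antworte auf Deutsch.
Wir haben die Beschleunigung a(t) = -8. Durch Einsetzen von t = 1: a(1) = -8.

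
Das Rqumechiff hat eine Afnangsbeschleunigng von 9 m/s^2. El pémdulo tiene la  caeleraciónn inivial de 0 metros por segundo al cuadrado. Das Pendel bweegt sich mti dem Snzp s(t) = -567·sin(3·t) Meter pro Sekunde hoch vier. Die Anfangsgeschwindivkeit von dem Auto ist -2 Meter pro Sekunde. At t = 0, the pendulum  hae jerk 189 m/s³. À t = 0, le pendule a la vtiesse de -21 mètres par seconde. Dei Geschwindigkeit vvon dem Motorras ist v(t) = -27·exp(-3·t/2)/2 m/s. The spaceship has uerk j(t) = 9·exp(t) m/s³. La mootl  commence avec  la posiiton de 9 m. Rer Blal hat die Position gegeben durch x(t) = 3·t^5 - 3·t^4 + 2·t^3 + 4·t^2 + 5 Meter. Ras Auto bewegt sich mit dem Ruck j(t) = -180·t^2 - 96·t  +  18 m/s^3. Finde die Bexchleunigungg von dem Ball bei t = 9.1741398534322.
Um dies zu lösen, müssen wir 2 Ableitungen unserer Gleichung für die Position x(t) = 3·t^5 - 3·t^4 + 2·t^3 + 4·t^2 + 5 nehmen. Mit d/dt von x(t) finden wir v(t) = 15·t^4 - 12·t^3 + 6·t^2 + 8·t. Die Ableitung von der Geschwindigkeit ergibt die Beschleunigung: a(t) = 60·t^3 - 36·t^2 + 12·t + 8. Wir haben die Beschleunigung a(t) = 60·t^3 - 36·t^2 + 12·t + 8. Durch Einsetzen von t = 9.1741398534322: a(9.1741398534322) = 43416.5572671364.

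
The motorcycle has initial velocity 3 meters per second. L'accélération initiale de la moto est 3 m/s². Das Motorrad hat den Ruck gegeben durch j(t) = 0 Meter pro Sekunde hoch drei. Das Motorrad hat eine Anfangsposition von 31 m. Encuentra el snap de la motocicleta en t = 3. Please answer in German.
Um dies zu lösen, müssen wir 1 Ableitung unserer Gleichung für den Ruck j(t) = 0 nehmen. Durch Ableiten von dem Ruck erhalten wir den Snap: s(t) = 0. Aus der Gleichung für den Snap s(t) = 0, setzen wir t = 3 ein und erhalten s = 0.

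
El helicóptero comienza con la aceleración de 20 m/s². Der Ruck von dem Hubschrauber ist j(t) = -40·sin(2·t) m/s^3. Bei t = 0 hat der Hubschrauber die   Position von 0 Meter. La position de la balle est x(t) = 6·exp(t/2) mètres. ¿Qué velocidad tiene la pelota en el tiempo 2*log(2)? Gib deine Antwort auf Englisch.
We must differentiate our position equation x(t) = 6·exp(t/2) 1 time. The derivative of position gives velocity: v(t) = 3·exp(t/2). Using v(t) = 3·exp(t/2) and substituting t = 2*log(2), we find v = 6.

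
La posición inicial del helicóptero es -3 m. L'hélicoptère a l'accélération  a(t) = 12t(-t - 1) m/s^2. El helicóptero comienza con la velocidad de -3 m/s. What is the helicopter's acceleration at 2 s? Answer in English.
Using a(t) = 12·t·(-t - 1) and substituting t = 2, we find a = -72.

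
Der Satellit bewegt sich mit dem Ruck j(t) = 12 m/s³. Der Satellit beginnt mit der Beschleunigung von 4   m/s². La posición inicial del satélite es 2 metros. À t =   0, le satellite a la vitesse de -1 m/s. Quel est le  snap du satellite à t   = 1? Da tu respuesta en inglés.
We must differentiate our jerk equation j(t) = 12 1 time. Differentiating jerk, we get snap: s(t) = 0. We have snap s(t) = 0. Substituting t = 1: s(1) = 0.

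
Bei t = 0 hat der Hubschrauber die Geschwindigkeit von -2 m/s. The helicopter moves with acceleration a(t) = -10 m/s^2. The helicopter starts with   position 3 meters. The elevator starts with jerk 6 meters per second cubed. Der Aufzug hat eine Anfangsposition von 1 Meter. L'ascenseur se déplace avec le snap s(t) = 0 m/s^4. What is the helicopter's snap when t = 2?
Starting from acceleration a(t) = -10, we take 2 derivatives. The derivative of acceleration gives jerk: j(t) = 0. The derivative of jerk gives snap: s(t) = 0. We have snap s(t) = 0. Substituting t = 2: s(2) = 0.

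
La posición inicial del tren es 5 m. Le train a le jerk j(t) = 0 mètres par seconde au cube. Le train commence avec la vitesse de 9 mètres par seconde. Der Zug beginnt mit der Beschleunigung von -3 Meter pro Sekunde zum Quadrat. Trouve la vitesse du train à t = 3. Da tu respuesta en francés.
Nous devons trouver la primitive de notre équation du jerk j(t) = 0 2 fois. En intégrant le jerk et en utilisant la condition initiale a(0) = -3, nous obtenons a(t) = -3. En prenant ∫a(t)dt et en appliquant v(0) = 9, nous trouvons v(t) = 9 - 3·t. Nous avons la vitesse v(t) = 9 - 3·t. En substituant t = 3: v(3) = 0.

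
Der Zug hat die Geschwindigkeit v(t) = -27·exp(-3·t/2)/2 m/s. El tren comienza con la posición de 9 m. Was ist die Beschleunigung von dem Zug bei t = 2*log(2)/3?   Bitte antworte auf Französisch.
Nous devons dériver notre équation de la vitesse v(t) = -27·exp(-3·t/2)/2 1 fois. La dérivée de la vitesse donne l'accélération: a(t) = 81·exp(-3·t/2)/4. En utilisant a(t) = 81·exp(-3·t/2)/4 et en substituant t = 2*log(2)/3, nous trouvons a = 81/8.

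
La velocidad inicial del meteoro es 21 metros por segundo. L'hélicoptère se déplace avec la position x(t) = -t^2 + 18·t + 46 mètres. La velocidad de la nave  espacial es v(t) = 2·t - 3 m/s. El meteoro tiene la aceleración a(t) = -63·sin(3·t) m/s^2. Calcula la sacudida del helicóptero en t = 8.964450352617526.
Partiendo de la posición x(t) = -t^2 + 18·t + 46, tomamos 3 derivadas. Derivando la posición, obtenemos la velocidad: v(t) = 18 - 2·t. Derivando la velocidad, obtenemos la aceleración: a(t) = -2. Derivando la aceleración, obtenemos la sacudida: j(t) = 0. Usando j(t) = 0 y sustituyendo t = 8.964450352617526, encontramos j = 0.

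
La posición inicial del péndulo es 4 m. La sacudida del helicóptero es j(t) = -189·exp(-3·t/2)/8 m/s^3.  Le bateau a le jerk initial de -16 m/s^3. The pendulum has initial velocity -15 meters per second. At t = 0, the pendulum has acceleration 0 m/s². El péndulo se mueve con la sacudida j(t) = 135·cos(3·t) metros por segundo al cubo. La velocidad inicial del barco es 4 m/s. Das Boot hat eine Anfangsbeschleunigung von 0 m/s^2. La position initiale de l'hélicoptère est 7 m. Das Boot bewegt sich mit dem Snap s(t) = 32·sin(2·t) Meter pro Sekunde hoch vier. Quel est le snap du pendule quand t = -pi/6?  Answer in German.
Ausgehend von dem Ruck j(t) = 135·cos(3·t), nehmen wir 1 Ableitung. Durch Ableiten von dem Ruck erhalten wir den Snap: s(t) = -405·sin(3·t). Aus der Gleichung für den Snap s(t) = -405·sin(3·t), setzen wir t = -pi/6 ein und erhalten s = 405.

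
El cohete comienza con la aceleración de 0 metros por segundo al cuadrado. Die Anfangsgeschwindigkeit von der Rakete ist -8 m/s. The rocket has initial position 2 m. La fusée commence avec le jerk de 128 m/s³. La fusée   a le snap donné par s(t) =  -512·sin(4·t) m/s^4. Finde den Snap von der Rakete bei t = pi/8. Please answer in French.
En utilisant s(t) = -512·sin(4·t) et en substituant t = pi/8, nous trouvons s = -512.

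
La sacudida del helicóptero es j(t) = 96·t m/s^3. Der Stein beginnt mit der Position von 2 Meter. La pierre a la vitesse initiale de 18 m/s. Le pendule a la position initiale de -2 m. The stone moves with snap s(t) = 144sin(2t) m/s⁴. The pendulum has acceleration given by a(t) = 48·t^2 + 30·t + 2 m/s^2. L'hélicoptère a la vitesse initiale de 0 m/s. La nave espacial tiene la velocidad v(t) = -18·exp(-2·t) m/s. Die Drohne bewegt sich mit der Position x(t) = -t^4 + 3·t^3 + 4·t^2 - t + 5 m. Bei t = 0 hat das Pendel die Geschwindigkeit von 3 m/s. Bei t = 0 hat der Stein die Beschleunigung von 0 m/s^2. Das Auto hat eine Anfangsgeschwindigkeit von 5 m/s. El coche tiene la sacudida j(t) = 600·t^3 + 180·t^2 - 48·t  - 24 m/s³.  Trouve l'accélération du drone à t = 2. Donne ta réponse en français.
Pour résoudre ceci, nous devons prendre 2 dérivées de notre équation de la position x(t) = -t^4 + 3·t^3 + 4·t^2 - t + 5. En dérivant la position, nous obtenons la vitesse: v(t) = -4·t^3 + 9·t^2 + 8·t - 1. En prenant d/dt de v(t), nous trouvons a(t) = -12·t^2 + 18·t + 8. De l'équation de l'accélération a(t) = -12·t^2 + 18·t + 8, nous substituons t = 2 pour obtenir a = -4.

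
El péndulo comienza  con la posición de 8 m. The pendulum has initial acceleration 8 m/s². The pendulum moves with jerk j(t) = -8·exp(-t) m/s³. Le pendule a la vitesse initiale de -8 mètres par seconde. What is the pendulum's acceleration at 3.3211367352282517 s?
We need to integrate our jerk equation j(t) = -8·exp(-t) 1 time. Finding the antiderivative of j(t) and using a(0) = 8: a(t) = 8·exp(-t). From the given acceleration equation a(t) = 8·exp(-t), we substitute t = 3.3211367352282517 to get a = 0.288894071243922.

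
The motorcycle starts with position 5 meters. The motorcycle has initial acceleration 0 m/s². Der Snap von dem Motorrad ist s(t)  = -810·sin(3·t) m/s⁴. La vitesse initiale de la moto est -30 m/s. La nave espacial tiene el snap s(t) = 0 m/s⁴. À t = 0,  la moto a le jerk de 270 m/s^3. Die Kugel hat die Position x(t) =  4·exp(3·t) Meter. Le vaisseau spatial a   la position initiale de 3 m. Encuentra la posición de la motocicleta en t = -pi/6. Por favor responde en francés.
En partant du snap s(t) = -810·sin(3·t), nous prenons 4 primitives. En prenant ∫s(t)dt et en appliquant j(0) = 270, nous trouvons j(t) = 270·cos(3·t). En intégrant le jerk et en utilisant la condition initiale a(0) = 0, nous obtenons a(t) = 90·sin(3·t). L'intégrale de l'accélération, avec v(0) = -30, donne la vitesse: v(t) = -30·cos(3·t). En intégrant la vitesse et en utilisant la condition initiale x(0) = 5, nous obtenons x(t) = 5 - 10·sin(3·t). Nous avons la position x(t) = 5 - 10·sin(3·t). En substituant t = -pi/6: x(-pi/6) = 15.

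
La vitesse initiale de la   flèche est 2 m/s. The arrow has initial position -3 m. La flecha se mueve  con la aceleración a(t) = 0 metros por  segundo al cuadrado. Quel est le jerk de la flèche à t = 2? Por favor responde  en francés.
Nous devons dériver notre équation de l'accélération a(t) = 0 1 fois. La dérivée de l'accélération donne le jerk: j(t) = 0. Nous avons le jerk j(t) = 0. En substituant t = 2: j(2) = 0.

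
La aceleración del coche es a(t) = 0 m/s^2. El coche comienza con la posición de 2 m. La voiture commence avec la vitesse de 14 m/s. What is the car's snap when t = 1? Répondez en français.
Nous devons dériver notre équation de l'accélération a(t) = 0 2 fois. En prenant d/dt de a(t), nous trouvons j(t) = 0. En prenant d/dt de j(t), nous trouvons s(t) = 0. Nous avons le snap s(t) = 0. En substituant t = 1: s(1) = 0.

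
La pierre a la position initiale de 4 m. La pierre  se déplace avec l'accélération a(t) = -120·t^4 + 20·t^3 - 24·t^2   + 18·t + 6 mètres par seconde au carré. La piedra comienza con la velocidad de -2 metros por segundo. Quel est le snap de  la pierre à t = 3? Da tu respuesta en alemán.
Um dies zu lösen, müssen wir 2 Ableitungen unserer Gleichung für die Beschleunigung a(t) = -120·t^4 + 20·t^3 - 24·t^2 + 18·t + 6 nehmen. Mit d/dt von a(t) finden wir j(t) = -480·t^3 + 60·t^2 - 48·t + 18. Durch Ableiten von dem Ruck erhalten wir den Snap: s(t) = -1440·t^2 + 120·t - 48. Mit s(t) = -1440·t^2 + 120·t - 48 und Einsetzen von t = 3, finden wir s = -12648.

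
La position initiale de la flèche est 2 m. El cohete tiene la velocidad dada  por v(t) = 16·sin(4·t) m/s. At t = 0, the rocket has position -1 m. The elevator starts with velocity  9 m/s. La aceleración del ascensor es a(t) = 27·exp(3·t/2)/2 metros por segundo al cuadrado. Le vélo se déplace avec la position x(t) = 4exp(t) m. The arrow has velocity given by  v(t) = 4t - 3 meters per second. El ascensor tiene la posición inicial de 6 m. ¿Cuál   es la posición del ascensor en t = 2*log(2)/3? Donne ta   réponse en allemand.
Ausgehend von der Beschleunigung a(t) = 27·exp(3·t/2)/2, nehmen wir 2 Integrale. Die Stammfunktion von der Beschleunigung, mit v(0) = 9, ergibt die Geschwindigkeit: v(t) = 9·exp(3·t/2). Die Stammfunktion von der Geschwindigkeit ist die Position. Mit x(0) = 6 erhalten wir x(t) = 6·exp(3·t/2). Aus der Gleichung für die Position x(t) = 6·exp(3·t/2), setzen wir t = 2*log(2)/3 ein und erhalten x = 12.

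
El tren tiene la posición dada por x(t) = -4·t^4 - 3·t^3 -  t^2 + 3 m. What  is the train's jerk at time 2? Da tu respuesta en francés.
Nous devons dériver notre équation de la position x(t) = -4·t^4 - 3·t^3 - t^2 + 3 3 fois. La dérivée de la position donne la vitesse: v(t) = -16·t^3 - 9·t^2 - 2·t. En dérivant la vitesse, nous obtenons l'accélération: a(t) = -48·t^2 - 18·t - 2. La dérivée de l'accélération donne le jerk: j(t) = -96·t - 18. Nous avons le jerk j(t) = -96·t - 18. En substituant t = 2: j(2) = -210.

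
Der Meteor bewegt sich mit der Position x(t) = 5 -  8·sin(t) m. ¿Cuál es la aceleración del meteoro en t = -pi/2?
Para resolver esto, necesitamos tomar 2 derivadas de nuestra ecuación de la posición x(t) = 5 - 8·sin(t). La derivada de la posición da la velocidad: v(t) = -8·cos(t). Derivando la velocidad, obtenemos la aceleración: a(t) = 8·sin(t). Usando a(t) = 8·sin(t) y sustituyendo t = -pi/2, encontramos a = -8.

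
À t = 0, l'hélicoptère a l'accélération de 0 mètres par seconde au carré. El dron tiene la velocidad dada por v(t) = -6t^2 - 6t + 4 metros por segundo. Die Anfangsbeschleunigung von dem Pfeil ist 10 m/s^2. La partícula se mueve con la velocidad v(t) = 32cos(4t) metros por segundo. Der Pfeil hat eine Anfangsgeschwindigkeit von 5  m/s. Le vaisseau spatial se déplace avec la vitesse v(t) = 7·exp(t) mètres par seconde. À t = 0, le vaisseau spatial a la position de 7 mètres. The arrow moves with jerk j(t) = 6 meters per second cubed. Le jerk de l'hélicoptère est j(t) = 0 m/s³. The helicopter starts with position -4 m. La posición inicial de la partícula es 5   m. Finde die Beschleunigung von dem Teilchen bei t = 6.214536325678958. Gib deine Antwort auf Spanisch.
Debemos derivar nuestra ecuación de la velocidad v(t) = 32·cos(4·t) 1 vez. Derivando la velocidad, obtenemos la aceleración: a(t) = -128·sin(4·t). Usando a(t) = -128·sin(4·t) y sustituyendo t = 6.214536325678958, encontramos a = 34.7082270465647.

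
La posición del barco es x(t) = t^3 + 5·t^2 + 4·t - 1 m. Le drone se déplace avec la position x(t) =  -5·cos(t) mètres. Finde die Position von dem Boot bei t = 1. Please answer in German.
Mit x(t) = t^3 + 5·t^2 + 4·t - 1 und Einsetzen von t = 1, finden wir x = 9.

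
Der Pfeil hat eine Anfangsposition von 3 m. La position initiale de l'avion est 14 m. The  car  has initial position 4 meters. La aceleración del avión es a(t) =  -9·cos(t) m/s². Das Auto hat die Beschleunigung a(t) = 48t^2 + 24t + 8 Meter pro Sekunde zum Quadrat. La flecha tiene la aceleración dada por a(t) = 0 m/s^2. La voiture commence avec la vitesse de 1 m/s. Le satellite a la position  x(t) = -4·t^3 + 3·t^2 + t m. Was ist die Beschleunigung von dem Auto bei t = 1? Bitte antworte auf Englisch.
We have acceleration a(t) = 48·t^2 + 24·t + 8. Substituting t = 1: a(1) = 80.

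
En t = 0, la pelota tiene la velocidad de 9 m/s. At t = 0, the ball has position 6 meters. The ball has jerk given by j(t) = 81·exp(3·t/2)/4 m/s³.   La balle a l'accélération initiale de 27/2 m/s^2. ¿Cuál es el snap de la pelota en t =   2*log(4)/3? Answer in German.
Ausgehend von dem Ruck j(t) = 81·exp(3·t/2)/4, nehmen wir 1 Ableitung. Die Ableitung von dem Ruck ergibt den Snap: s(t) = 243·exp(3·t/2)/8. Mit s(t) = 243·exp(3·t/2)/8 und Einsetzen von t = 2*log(4)/3, finden wir s = 243/2.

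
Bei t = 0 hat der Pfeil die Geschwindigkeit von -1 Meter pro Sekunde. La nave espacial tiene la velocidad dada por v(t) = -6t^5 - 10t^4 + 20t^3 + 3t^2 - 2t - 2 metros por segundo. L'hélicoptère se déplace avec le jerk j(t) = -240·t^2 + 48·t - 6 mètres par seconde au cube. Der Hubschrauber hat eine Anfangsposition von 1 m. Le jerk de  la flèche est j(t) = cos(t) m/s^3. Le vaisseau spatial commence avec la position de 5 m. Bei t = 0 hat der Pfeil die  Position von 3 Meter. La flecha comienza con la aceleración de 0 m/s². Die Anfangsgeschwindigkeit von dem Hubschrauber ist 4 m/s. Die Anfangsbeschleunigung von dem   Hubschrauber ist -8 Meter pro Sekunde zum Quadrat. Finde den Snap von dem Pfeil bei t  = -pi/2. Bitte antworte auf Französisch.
En partant du jerk j(t) = cos(t), nous prenons 1 dérivée. En prenant d/dt de j(t), nous trouvons s(t) = -sin(t). En utilisant s(t) = -sin(t) et en substituant t = -pi/2, nous trouvons s = 1.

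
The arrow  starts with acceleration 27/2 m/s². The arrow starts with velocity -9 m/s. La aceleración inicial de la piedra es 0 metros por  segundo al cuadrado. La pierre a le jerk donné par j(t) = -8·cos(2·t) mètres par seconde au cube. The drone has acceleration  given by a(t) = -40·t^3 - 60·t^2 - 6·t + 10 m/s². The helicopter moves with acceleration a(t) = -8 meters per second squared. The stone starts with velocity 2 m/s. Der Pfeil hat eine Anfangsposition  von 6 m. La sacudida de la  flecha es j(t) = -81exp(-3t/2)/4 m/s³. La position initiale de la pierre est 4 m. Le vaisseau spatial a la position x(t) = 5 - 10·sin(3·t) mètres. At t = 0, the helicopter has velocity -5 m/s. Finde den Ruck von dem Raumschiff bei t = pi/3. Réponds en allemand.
Um dies zu lösen, müssen wir 3 Ableitungen unserer Gleichung für die Position x(t) = 5 - 10·sin(3·t) nehmen. Durch Ableiten von der Position erhalten wir die Geschwindigkeit: v(t) = -30·cos(3·t). Mit d/dt von v(t) finden wir a(t) = 90·sin(3·t). Mit d/dt von a(t) finden wir j(t) = 270·cos(3·t). Aus der Gleichung für den Ruck j(t) = 270·cos(3·t), setzen wir t = pi/3 ein und erhalten j = -270.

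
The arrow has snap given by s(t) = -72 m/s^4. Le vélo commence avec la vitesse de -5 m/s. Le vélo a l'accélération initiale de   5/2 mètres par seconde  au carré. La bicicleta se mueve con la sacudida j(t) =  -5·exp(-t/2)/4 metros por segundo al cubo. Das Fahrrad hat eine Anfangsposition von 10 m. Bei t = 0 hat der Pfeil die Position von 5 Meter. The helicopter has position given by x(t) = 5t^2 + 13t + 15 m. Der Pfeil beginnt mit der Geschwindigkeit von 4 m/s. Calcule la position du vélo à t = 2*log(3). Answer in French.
Pour résoudre ceci, nous devons prendre 3 intégrales de notre équation du jerk j(t) = -5·exp(-t/2)/4. En intégrant le jerk et en utilisant la condition initiale a(0) = 5/2, nous obtenons a(t) = 5·exp(-t/2)/2. L'intégrale de l'accélération est la vitesse. En utilisant v(0) = -5, nous obtenons v(t) = -5·exp(-t/2). L'intégrale de la vitesse, avec x(0) = 10, donne la position: x(t) = 10·exp(-t/2). En utilisant x(t) = 10·exp(-t/2) et en substituant t = 2*log(3), nous trouvons x = 10/3.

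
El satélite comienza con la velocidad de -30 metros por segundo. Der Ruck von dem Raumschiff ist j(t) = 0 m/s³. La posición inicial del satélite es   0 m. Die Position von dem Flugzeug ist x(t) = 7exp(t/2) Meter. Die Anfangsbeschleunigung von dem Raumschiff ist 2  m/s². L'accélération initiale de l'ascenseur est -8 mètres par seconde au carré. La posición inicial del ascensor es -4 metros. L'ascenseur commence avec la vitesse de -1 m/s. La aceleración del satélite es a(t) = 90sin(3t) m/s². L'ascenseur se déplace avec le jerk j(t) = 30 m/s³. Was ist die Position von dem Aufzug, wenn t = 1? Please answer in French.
Nous devons trouver la primitive de notre équation du jerk j(t) = 30 3 fois. En prenant ∫j(t)dt et en appliquant a(0) = -8, nous trouvons a(t) = 30·t - 8. L'intégrale de l'accélération, avec v(0) = -1, donne la vitesse: v(t) = 15·t^2 - 8·t - 1. La primitive de la vitesse est la position. En utilisant x(0) = -4, nous obtenons x(t) = 5·t^3 - 4·t^2 - t - 4. De l'équation de la position x(t) = 5·t^3 - 4·t^2 - t - 4, nous substituons t = 1 pour obtenir x = -4.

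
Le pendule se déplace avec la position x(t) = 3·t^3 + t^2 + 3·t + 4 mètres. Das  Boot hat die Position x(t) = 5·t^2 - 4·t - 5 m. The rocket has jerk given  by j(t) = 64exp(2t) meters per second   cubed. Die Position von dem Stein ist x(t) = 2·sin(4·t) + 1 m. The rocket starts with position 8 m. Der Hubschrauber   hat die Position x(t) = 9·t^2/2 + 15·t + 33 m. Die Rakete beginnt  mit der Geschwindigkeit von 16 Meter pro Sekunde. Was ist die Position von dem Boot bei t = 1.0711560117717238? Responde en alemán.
Aus der Gleichung für die Position x(t) = 5·t^2 - 4·t - 5, setzen wir t = 1.0711560117717238 ein und erhalten x = -3.54774803931337.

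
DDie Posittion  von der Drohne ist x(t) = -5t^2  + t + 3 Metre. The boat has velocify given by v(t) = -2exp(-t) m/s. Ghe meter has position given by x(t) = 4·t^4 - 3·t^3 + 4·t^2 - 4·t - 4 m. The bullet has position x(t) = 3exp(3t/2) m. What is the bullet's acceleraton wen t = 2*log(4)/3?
To solve this, we need to take 2 derivatives of our position equation x(t) = 3·exp(3·t/2). Taking d/dt of x(t), we find v(t) = 9·exp(3·t/2)/2. The derivative of velocity gives acceleration: a(t) = 27·exp(3·t/2)/4. We have acceleration a(t) = 27·exp(3·t/2)/4. Substituting t = 2*log(4)/3: a(2*log(4)/3) = 27.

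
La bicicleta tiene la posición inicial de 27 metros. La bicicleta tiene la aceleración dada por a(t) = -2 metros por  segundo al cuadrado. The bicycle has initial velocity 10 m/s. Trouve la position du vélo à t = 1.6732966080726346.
Nous devons trouver l'intégrale de notre équation de l'accélération a(t) = -2 2 fois. En intégrant l'accélération et en utilisant la condition initiale v(0) = 10, nous obtenons v(t) = 10 - 2·t. L'intégrale de la vitesse est la position. En utilisant x(0) = 27, nous obtenons x(t) = -t^2 + 10·t + 27. De l'équation de la position x(t) = -t^2 + 10·t + 27, nous substituons t = 1.6732966080726346 pour obtenir x = 40.9330445421390.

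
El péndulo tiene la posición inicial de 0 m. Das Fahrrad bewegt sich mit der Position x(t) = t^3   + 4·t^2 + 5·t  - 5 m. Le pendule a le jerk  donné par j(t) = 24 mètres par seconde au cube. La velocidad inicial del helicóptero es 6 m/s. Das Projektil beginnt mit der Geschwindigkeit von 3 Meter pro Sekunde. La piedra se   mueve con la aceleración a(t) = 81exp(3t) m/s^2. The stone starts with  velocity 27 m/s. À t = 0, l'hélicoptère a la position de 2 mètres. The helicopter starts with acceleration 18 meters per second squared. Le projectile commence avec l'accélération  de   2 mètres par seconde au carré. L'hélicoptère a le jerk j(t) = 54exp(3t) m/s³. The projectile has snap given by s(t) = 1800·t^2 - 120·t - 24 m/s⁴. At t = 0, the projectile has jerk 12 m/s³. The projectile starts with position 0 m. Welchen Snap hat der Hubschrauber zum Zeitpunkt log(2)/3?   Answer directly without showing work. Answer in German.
Der Snap bei t = log(2)/3 ist s = 324.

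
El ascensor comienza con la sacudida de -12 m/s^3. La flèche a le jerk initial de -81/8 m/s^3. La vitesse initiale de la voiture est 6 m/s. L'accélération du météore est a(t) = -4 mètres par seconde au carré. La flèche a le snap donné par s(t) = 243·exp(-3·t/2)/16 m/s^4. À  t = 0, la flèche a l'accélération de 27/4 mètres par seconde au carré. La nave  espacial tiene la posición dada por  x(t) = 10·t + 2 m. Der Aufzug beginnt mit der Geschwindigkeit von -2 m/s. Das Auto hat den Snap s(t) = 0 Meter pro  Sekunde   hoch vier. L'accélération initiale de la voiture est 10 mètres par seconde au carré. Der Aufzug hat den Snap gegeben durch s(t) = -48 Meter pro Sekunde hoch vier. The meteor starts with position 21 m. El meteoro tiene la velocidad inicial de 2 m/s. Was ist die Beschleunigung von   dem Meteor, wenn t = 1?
Mit a(t) = -4 und Einsetzen von t = 1, finden wir a = -4.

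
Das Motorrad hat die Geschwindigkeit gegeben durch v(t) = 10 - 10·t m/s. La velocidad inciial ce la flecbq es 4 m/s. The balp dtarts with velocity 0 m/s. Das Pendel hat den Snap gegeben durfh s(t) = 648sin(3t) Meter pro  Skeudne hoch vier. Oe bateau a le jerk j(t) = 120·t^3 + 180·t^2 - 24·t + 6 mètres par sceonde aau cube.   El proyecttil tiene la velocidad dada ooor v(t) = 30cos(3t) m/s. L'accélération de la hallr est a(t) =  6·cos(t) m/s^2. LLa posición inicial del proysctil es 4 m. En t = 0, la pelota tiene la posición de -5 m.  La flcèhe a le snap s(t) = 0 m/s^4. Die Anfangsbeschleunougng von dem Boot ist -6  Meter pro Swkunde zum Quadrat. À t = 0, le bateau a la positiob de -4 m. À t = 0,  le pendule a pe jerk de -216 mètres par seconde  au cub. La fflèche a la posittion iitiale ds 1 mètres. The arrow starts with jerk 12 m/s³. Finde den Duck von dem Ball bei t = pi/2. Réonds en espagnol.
Para resolver esto, necesitamos tomar 1 derivada de nuestra ecuación de la aceleración a(t) = 6·cos(t). La derivada de la aceleración da la sacudida: j(t) = -6·sin(t). Tenemos la sacudida j(t) = -6·sin(t). Sustituyendo t = pi/2: j(pi/2) = -6.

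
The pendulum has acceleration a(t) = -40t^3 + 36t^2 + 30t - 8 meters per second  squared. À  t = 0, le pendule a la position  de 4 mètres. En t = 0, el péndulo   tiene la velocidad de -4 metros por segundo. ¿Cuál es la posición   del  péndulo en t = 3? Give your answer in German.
Wir müssen unsere Gleichung für die Beschleunigung a(t) = -40·t^3 + 36·t^2 + 30·t - 8 2-mal integrieren. Mit ∫a(t)dt und Anwendung von v(0) = -4, finden wir v(t) = -10·t^4 + 12·t^3 + 15·t^2 - 8·t - 4. Durch Integration von der Geschwindigkeit und Verwendung der Anfangsbedingung x(0) = 4, erhalten wir x(t) = -2·t^5 + 3·t^4 + 5·t^3 - 4·t^2 - 4·t + 4. Aus der Gleichung für die Position x(t) = -2·t^5 + 3·t^4 + 5·t^3 - 4·t^2 - 4·t + 4, setzen wir t = 3 ein und erhalten x = -152.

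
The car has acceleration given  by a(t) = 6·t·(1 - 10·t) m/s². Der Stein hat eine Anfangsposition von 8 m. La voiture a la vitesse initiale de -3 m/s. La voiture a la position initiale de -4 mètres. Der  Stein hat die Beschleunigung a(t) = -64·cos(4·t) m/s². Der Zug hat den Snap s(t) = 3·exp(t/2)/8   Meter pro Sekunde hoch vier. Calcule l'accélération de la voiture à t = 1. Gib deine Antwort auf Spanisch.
Tenemos la aceleración a(t) = 6·t·(1 - 10·t). Sustituyendo t = 1: a(1) = -54.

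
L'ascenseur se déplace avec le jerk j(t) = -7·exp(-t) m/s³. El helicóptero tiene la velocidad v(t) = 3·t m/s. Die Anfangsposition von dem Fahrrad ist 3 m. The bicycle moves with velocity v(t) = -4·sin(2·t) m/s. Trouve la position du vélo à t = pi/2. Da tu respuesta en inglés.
To find the answer, we compute 1 antiderivative of v(t) = -4·sin(2·t). Integrating velocity and using the initial condition x(0) = 3, we get x(t) = 2·cos(2·t) + 1. From the given position equation x(t) = 2·cos(2·t) + 1, we substitute t = pi/2 to get x = -1.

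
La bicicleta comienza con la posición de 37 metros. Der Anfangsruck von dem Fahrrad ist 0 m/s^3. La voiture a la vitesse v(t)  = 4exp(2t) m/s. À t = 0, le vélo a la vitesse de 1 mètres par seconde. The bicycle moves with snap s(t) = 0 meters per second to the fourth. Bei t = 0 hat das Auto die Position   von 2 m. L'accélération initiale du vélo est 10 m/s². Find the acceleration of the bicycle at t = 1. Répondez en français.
En partant du snap s(t) = 0, nous prenons 2 intégrales. L'intégrale du snap, avec j(0) = 0, donne le jerk: j(t) = 0. L'intégrale du jerk, avec a(0) = 10, donne l'accélération: a(t) = 10. Nous avons l'accélération a(t) = 10. En substituant t = 1: a(1) = 10.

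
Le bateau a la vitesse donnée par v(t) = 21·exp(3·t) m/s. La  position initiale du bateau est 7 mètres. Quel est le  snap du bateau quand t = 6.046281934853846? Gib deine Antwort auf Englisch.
Starting from velocity v(t) = 21·exp(3·t), we take 3 derivatives. The derivative of velocity gives acceleration: a(t) = 63·exp(3·t). Differentiating acceleration, we get jerk: j(t) = 189·exp(3·t). Taking d/dt of j(t), we find s(t) = 567·exp(3·t). From the given snap equation s(t) = 567·exp(3·t), we substitute t = 6.046281934853846 to get s = 42774377695.2036.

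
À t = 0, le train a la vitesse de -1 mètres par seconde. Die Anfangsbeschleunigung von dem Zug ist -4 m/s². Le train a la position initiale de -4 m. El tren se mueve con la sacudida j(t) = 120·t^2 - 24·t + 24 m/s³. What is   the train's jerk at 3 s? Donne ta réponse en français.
Nous avons le jerk j(t) = 120·t^2 - 24·t + 24. En substituant t = 3: j(3) = 1032.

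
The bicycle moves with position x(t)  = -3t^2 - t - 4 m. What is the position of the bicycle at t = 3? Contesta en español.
Tenemos la posición x(t) = -3·t^2 - t - 4. Sustituyendo t = 3: x(3) = -34.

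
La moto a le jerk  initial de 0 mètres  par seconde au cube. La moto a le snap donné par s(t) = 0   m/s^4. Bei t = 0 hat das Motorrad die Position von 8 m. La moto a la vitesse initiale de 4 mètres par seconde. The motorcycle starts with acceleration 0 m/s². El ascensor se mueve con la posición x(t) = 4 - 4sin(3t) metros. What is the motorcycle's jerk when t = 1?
We need to integrate our snap equation s(t) = 0 1 time. The antiderivative of snap, with j(0) = 0, gives jerk: j(t) = 0. From the given jerk equation j(t) = 0, we substitute t = 1 to get j = 0.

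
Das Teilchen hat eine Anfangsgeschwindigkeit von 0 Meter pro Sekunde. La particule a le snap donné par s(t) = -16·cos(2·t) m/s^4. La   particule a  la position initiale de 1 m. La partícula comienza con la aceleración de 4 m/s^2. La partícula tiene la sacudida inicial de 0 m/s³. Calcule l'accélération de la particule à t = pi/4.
Nous devons trouver l'intégrale de notre équation du snap s(t) = -16·cos(2·t) 2 fois. La primitive du snap est le jerk. En utilisant j(0) = 0, nous obtenons j(t) = -8·sin(2·t). En intégrant le jerk et en utilisant la condition initiale a(0) = 4, nous obtenons a(t) = 4·cos(2·t). De l'équation de l'accélération a(t) = 4·cos(2·t), nous substituons t = pi/4 pour obtenir a = 0.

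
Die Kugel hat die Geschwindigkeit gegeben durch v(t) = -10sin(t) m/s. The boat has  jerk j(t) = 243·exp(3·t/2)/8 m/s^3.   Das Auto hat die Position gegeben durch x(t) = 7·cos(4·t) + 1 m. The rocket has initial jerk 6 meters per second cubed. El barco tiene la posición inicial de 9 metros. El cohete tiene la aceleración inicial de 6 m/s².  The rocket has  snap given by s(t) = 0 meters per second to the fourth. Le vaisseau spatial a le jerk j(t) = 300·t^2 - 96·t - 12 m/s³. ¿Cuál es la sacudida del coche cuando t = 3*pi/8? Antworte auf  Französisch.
En partant de la position x(t) = 7·cos(4·t) + 1, nous prenons 3 dérivées. La dérivée de la position donne la vitesse: v(t) = -28·sin(4·t). En dérivant la vitesse, nous obtenons l'accélération: a(t) = -112·cos(4·t). La dérivée de l'accélération donne le jerk: j(t) = 448·sin(4·t). Nous avons le jerk j(t) = 448·sin(4·t). En substituant t = 3*pi/8: j(3*pi/8) = -448.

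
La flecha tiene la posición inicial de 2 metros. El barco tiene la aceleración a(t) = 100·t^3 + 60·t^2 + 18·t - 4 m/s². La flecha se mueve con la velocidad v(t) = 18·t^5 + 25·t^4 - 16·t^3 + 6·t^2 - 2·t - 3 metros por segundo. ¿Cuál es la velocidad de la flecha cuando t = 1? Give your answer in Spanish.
De la ecuación de la velocidad v(t) = 18·t^5 + 25·t^4 - 16·t^3 + 6·t^2 - 2·t - 3, sustituimos t = 1 para obtener v = 28.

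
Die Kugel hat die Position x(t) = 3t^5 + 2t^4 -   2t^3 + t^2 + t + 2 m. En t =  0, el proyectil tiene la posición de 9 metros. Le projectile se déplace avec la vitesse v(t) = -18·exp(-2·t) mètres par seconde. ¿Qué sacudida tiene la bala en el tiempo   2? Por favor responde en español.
Debemos derivar nuestra ecuación de la posición x(t) = 3·t^5 + 2·t^4 - 2·t^3 + t^2 + t + 2 3 veces. La derivada de la posición da la velocidad: v(t) = 15·t^4 + 8·t^3 - 6·t^2 + 2·t + 1. La derivada de la velocidad da la aceleración: a(t) = 60·t^3 + 24·t^2 - 12·t + 2. Derivando la aceleración, obtenemos la sacudida: j(t) = 180·t^2 + 48·t - 12. Tenemos la sacudida j(t) = 180·t^2 + 48·t - 12. Sustituyendo t = 2: j(2) = 804.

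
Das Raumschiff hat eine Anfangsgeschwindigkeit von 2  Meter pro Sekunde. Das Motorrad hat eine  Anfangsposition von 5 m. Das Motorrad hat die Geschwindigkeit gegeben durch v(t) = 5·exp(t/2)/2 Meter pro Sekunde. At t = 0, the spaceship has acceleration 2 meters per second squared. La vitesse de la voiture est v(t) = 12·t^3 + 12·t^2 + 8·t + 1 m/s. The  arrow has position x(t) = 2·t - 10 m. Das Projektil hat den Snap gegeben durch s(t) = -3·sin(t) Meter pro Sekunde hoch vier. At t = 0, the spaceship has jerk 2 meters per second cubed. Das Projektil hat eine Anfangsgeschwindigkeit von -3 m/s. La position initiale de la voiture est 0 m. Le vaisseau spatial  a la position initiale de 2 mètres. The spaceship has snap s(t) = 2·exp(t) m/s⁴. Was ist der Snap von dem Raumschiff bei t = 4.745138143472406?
Wir haben den Snap s(t) = 2·exp(t). Durch Einsetzen von t = 4.745138143472406: s(4.745138143472406) = 230.047388356297.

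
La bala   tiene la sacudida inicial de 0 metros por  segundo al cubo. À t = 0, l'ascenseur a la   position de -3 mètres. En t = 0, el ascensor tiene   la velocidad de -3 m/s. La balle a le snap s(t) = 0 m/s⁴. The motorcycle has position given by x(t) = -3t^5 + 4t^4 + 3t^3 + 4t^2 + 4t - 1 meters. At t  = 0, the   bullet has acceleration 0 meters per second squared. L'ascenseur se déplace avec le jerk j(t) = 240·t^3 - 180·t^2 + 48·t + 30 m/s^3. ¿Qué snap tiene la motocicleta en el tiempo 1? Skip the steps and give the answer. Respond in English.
The answer is -264.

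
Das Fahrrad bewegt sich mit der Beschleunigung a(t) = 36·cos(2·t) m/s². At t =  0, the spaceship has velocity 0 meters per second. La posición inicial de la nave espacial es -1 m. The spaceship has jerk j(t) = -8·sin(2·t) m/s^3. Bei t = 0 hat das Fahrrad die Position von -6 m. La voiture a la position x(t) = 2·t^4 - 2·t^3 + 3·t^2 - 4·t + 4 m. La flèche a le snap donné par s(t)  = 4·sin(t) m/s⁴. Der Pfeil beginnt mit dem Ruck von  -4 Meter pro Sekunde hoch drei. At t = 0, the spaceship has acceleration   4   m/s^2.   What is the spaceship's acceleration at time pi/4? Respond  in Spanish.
Necesitamos integrar nuestra ecuación de la sacudida j(t) = -8·sin(2·t) 1 vez. La antiderivada de la sacudida, con a(0) = 4, da la aceleración: a(t) = 4·cos(2·t). Usando a(t) = 4·cos(2·t) y sustituyendo t = pi/4, encontramos a = 0.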